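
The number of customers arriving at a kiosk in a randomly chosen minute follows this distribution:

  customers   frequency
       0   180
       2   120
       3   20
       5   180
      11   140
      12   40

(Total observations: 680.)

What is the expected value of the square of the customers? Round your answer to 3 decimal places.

40.971

Total = 680, so P(customers=0) = 180/680, etc.
E[X²] = (9/34)·0 + (3/17)·4 + (1/34)·9 + (9/34)·25 + (7/34)·121 + (1/17)·144
     = 1393/34 ≈ 40.971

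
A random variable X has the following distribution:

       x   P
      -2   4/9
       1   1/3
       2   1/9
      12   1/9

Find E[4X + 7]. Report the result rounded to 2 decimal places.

E[4x+7] = (4/9)·(-1) + (1/3)·11 + (1/9)·15 + (1/9)·55
     = 11 ≈ 11.00

11.00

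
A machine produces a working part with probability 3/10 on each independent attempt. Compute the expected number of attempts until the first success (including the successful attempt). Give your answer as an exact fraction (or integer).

10/3

For a geometric distribution, E[trials] = 1/p = 1/(3/10) = 10/3.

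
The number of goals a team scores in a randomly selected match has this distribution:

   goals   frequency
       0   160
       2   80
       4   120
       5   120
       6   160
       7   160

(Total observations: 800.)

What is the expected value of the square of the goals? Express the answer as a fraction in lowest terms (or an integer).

Total = 800, so P(goals=0) = 160/800, etc.
E[X²] = (1/5)·0 + (1/10)·4 + (3/20)·16 + (3/20)·25 + (1/5)·36 + (1/5)·49
     = 471/20

471/20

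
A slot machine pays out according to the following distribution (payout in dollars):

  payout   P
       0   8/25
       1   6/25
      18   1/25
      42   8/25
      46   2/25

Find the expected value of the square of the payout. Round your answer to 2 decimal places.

E[X²] = (8/25)·0 + (6/25)·1 + (1/25)·324 + (8/25)·1764 + (2/25)·2116
     = 18674/25 ≈ 746.96

746.96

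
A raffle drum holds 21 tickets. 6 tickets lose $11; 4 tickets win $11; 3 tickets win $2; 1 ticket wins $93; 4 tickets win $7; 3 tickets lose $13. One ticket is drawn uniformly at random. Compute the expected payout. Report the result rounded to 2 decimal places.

$3.14

E[payout] = (6/21)·(-11) + (4/21)·11 + (3/21)·2 + (1/21)·93 + (4/21)·7 + (3/21)·(-13) = 22/7
≈ $3.14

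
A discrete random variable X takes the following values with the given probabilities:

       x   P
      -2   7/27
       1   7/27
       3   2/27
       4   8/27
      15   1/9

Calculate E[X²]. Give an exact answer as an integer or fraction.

E[X²] = (7/27)·4 + (7/27)·1 + (2/27)·9 + (8/27)·16 + (1/9)·225
     = 856/27

856/27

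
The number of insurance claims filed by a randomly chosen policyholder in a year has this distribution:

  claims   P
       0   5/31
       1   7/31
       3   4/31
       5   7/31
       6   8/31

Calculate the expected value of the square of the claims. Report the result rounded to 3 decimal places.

16.323

E[X²] = (5/31)·0 + (7/31)·1 + (4/31)·9 + (7/31)·25 + (8/31)·36
     = 506/31 ≈ 16.323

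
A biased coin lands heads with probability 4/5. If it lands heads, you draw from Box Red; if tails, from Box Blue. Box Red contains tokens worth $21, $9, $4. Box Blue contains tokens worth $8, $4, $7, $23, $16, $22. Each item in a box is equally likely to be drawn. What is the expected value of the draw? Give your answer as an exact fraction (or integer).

E[X | Box Red] = (21 + 9 + 4)/3 = 34/3
E[X | Box Blue] = (8 + 4 + 7 + 23 + 16 + 22)/6 = 40/3
E[X] = (4/5)·34/3 + (1/5)·40/3 = 176/15

176/15 dollars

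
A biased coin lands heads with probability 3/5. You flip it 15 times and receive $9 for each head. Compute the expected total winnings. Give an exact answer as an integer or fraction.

$81

E[#heads] = 15·3/5 = 9 (linearity over flips).
E[winnings] = 9·9 = 81.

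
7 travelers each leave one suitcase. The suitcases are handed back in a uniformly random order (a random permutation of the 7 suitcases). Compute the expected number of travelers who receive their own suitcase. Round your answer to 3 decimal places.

1.000

Let Xᵢ = 1 if person i gets their own suitcase. For each i, P(Xᵢ=1) = 1/7.
By linearity of expectation, E[X₁+…+X_7] = 7·(1/7) = 1.
≈ 1.000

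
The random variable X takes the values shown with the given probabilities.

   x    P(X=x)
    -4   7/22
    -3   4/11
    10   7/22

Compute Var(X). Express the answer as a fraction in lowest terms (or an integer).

4781/121

E[X] = (7/22)·(-4) + (4/11)·(-3) + (7/22)·10 = 9/11
E[X²] = (7/22)·16 + (4/11)·9 + (7/22)·100 = 442/11
Var(X) = 442/11 − (9/11)² = 4781/121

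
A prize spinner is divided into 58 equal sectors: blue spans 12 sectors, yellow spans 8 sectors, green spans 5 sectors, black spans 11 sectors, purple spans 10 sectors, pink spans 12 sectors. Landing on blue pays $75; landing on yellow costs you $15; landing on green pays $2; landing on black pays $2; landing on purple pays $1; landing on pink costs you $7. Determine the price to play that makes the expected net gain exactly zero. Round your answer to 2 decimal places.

E[payout] = (12/58)·75 + (8/58)·(-15) + (5/58)·2 + (11/58)·2 + (10/58)·1 + (12/58)·(-7) = 369/29
Fair fee = E[payout] = 369/29 ≈ $12.72

$12.72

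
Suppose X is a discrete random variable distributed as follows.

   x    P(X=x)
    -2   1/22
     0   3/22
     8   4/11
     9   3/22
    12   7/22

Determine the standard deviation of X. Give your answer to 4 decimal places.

E[X] = 173/22, E[X²] = 1767/22
Var(X) = E[X²] − (E[X])² = 1767/22 − 29929/484 = 8945/484
SD(X) = √(8945/484) ≈ 4.2990

4.2990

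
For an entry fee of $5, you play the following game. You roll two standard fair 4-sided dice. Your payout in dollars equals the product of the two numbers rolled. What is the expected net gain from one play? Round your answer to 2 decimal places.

$1.25

Distribution of the product of the two numbers rolled: 1 w.p. 1/16, 2 w.p. 1/8, 3 w.p. 1/8, 4 w.p. 3/16, 6 w.p. 1/8, 8 w.p. 1/8, …
E[payout] = (1/16)·1 + (1/8)·2 + (1/8)·3 + (3/16)·4 + (1/8)·6 + (1/8)·8 + (1/16)·9 + (1/8)·12 + (1/16)·16 = 25/4
Expected profit = 25/4 − 5 = 5/4 ≈ $1.25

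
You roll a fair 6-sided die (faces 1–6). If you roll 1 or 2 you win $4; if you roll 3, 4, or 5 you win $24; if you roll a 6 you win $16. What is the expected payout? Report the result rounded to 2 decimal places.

E[payout] = (1/3)·4 + (1/6)·16 + (1/2)·24 = 16
≈ $16.00

$16.00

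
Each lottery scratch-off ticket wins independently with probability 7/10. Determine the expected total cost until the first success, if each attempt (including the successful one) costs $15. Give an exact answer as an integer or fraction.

E[#attempts] = 1/p = 10/7; E[cost] = 15·10/7 = 150/7.

150/7 dollars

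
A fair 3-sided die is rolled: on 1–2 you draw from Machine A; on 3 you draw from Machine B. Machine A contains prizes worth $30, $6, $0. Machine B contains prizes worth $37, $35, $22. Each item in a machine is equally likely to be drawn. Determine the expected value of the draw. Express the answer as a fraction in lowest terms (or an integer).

166/9 dollars

E[X | Machine A] = (30 + 6 + 0)/3 = 12
E[X | Machine B] = (37 + 35 + 22)/3 = 94/3
E[X] = (2/3)·12 + (1/3)·94/3 = 166/9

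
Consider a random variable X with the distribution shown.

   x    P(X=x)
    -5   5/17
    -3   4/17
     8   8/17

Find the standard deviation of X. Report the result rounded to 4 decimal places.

E[X] = 27/17, E[X²] = 673/17
Var(X) = E[X²] − (E[X])² = 673/17 − 729/289 = 10712/289
SD(X) = √(10712/289) ≈ 6.0882

6.0882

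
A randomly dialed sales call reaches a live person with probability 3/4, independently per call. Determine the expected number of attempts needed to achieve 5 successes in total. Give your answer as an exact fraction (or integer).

20/3

By linearity (sum of 5 independent geometric waits), E[trials] = 5/p = 5/(3/4) = 20/3.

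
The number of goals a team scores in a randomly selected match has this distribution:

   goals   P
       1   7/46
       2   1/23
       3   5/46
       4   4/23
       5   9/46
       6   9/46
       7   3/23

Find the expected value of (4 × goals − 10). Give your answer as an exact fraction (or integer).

E[4x-10] = (7/46)·(-6) + (1/23)·(-2) + (5/46)·2 + (4/23)·6 + (9/46)·10 + (9/46)·14 + (3/23)·18
     = 168/23

168/23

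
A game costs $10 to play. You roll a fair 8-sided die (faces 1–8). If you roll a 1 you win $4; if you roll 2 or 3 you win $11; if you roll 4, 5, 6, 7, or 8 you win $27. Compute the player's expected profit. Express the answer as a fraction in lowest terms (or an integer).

E[payout] = (1/8)·4 + (1/4)·11 + (5/8)·27 = 161/8
Expected profit = 161/8 − 10 = 81/8

81/8 dollars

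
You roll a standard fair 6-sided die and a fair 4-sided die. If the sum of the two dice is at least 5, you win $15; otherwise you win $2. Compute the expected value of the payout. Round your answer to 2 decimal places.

E[payout] = (1/4)·2 + (3/4)·15 = 47/4
≈ $11.75

$11.75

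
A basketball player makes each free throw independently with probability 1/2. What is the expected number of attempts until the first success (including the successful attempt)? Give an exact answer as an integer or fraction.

For a geometric distribution, E[trials] = 1/p = 1/(1/2) = 2.

2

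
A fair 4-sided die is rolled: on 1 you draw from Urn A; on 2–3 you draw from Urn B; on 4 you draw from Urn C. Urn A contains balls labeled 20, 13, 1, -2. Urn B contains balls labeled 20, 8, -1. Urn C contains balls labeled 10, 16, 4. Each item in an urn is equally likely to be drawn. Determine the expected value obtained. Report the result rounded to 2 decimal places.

9.00

E[X | Urn A] = (20 + 13 + 1 − 2)/4 = 8
E[X | Urn B] = (20 + 8 − 1)/3 = 9
E[X | Urn C] = (10 + 16 + 4)/3 = 10
E[X] = (1/4)·8 + (1/2)·9 + (1/4)·10 = 9 ≈ 9.00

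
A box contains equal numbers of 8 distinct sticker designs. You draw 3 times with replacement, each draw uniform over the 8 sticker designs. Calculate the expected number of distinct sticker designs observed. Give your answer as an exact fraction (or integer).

Let Xⱼ=1 if type j appears at least once. P(Xⱼ=1) = 1 − ((8−1)/8)^3 = 169/512.
E[#distinct] = 8·169/512 = 169/64.

169/64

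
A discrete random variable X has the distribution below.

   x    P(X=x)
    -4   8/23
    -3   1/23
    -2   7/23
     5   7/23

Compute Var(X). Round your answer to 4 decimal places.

14.4121

E[X] = (8/23)·(-4) + (1/23)·(-3) + (7/23)·(-2) + (7/23)·5 = -14/23
E[X²] = (8/23)·16 + (1/23)·9 + (7/23)·4 + (7/23)·25 = 340/23
Var(X) = 340/23 − (-14/23)² = 7624/529 ≈ 14.4121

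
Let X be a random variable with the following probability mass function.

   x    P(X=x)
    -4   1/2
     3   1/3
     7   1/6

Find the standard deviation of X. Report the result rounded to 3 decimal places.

4.375

E[X] = 1/6, E[X²] = 115/6
Var(X) = E[X²] − (E[X])² = 115/6 − 1/36 = 689/36
SD(X) = √(689/36) ≈ 4.375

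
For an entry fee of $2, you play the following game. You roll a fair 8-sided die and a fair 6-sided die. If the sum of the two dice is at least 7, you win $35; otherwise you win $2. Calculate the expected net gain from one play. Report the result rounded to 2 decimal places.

$22.69

E[payout] = (5/16)·2 + (11/16)·35 = 395/16
Expected profit = 395/16 − 2 = 363/16 ≈ $22.69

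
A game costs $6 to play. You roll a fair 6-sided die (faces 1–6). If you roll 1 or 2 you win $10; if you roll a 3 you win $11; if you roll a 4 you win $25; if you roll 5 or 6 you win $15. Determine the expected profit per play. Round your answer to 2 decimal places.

$8.33

E[payout] = (1/3)·10 + (1/6)·11 + (1/3)·15 + (1/6)·25 = 43/3
Expected profit = 43/3 − 6 = 25/3 ≈ $8.33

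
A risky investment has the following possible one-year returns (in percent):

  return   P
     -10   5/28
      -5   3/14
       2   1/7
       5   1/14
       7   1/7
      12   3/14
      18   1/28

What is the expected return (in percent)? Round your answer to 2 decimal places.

E[X] = (5/28)·(-10) + (3/14)·(-5) + (1/7)·2 + (1/14)·5 + (1/7)·7 + (3/14)·12 + (1/28)·18
     = 2 ≈ 2.00

2.00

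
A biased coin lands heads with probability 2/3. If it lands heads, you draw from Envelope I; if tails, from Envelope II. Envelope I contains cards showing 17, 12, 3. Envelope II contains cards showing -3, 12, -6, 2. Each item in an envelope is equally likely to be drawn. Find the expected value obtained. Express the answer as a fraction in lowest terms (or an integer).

E[X | Envelope I] = (17 + 12 + 3)/3 = 32/3
E[X | Envelope II] = (-3 + 12 − 6 + 2)/4 = 5/4
E[X] = (2/3)·32/3 + (1/3)·5/4 = 271/36

271/36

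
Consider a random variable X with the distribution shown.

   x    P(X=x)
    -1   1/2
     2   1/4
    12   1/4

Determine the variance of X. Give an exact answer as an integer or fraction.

57/2

E[X] = (1/2)·(-1) + (1/4)·2 + (1/4)·12 = 3
E[X²] = (1/2)·1 + (1/4)·4 + (1/4)·144 = 75/2
Var(X) = 75/2 − (3)² = 57/2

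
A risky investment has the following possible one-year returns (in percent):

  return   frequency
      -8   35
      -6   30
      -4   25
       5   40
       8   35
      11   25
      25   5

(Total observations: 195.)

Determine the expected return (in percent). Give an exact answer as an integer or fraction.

Total = 195, so P(return=-8) = 35/195, etc.
E[X] = (7/39)·(-8) + (2/13)·(-6) + (5/39)·(-4) + (8/39)·5 + (7/39)·8 + (5/39)·11 + (1/39)·25
     = 64/39

64/39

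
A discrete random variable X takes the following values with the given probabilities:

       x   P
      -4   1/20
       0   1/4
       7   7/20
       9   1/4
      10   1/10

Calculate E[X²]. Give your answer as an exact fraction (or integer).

E[X²] = (1/20)·16 + (1/4)·0 + (7/20)·49 + (1/4)·81 + (1/10)·100
     = 241/5

241/5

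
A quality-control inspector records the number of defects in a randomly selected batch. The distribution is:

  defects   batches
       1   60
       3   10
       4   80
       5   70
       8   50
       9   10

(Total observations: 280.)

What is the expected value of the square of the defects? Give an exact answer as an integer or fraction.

Total = 280, so P(defects=1) = 60/280, etc.
E[X²] = (3/14)·1 + (1/28)·9 + (2/7)·16 + (1/4)·25 + (5/28)·64 + (1/28)·81
     = 719/28

719/28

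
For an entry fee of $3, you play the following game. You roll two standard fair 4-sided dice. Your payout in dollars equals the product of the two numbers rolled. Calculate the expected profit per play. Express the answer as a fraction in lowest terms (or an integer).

13/4 dollars

Distribution of the product of the two numbers rolled: 1 w.p. 1/16, 2 w.p. 1/8, 3 w.p. 1/8, 4 w.p. 3/16, 6 w.p. 1/8, 8 w.p. 1/8, …
E[payout] = (1/16)·1 + (1/8)·2 + (1/8)·3 + (3/16)·4 + (1/8)·6 + (1/8)·8 + (1/16)·9 + (1/8)·12 + (1/16)·16 = 25/4
Expected profit = 25/4 − 3 = 13/4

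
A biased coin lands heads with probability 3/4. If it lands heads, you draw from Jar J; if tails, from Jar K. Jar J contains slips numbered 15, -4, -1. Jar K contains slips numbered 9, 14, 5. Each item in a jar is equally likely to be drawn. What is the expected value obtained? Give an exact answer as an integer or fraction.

29/6

E[X | Jar J] = (15 − 4 − 1)/3 = 10/3
E[X | Jar K] = (9 + 14 + 5)/3 = 28/3
E[X] = (3/4)·10/3 + (1/4)·28/3 = 29/6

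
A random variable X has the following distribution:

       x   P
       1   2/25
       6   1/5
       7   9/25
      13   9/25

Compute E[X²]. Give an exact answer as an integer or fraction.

2144/25

E[X²] = (2/25)·1 + (1/5)·36 + (9/25)·49 + (9/25)·169
     = 2144/25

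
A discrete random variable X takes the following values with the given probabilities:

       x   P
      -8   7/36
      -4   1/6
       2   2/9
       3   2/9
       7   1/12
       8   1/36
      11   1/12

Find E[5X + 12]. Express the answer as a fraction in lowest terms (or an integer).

E[5x+12] = (7/36)·(-28) + (1/6)·(-8) + (2/9)·22 + (2/9)·27 + (1/12)·47 + (1/36)·52 + (1/12)·67
     = 271/18

271/18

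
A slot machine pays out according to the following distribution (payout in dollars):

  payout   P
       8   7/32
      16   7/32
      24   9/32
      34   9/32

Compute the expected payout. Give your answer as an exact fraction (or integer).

345/16 dollars

E[X] = (7/32)·8 + (7/32)·16 + (9/32)·24 + (9/32)·34
     = 345/16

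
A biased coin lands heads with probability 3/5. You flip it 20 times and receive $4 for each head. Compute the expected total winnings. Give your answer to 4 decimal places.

E[#heads] = 20·3/5 = 12 (linearity over flips).
E[winnings] = 4·12 = 48.
≈ 48.0000

$48.0000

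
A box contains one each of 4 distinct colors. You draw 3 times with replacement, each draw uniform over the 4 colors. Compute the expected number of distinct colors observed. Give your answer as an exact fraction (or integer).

37/16

Let Xⱼ=1 if type j appears at least once. P(Xⱼ=1) = 1 − ((4−1)/4)^3 = 37/64.
E[#distinct] = 4·37/64 = 37/16.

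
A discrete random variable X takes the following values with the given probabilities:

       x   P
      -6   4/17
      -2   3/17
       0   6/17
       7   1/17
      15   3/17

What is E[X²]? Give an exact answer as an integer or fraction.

E[X²] = (4/17)·36 + (3/17)·4 + (6/17)·0 + (1/17)·49 + (3/17)·225
     = 880/17

880/17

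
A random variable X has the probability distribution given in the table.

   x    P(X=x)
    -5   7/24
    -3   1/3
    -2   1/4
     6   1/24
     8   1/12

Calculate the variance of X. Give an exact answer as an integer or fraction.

8039/576

E[X] = (7/24)·(-5) + (1/3)·(-3) + (1/4)·(-2) + (1/24)·6 + (1/12)·8 = -49/24
E[X²] = (7/24)·25 + (1/3)·9 + (1/4)·4 + (1/24)·36 + (1/12)·64 = 145/8
Var(X) = 145/8 − (-49/24)² = 8039/576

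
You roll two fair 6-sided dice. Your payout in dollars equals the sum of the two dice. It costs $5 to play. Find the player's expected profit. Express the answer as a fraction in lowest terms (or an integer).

$2

Distribution of the sum of the two dice: 2 w.p. 1/36, 3 w.p. 1/18, 4 w.p. 1/12, 5 w.p. 1/9, 6 w.p. 5/36, 7 w.p. 1/6, …
E[payout] = (1/36)·2 + (1/18)·3 + (1/12)·4 + (1/9)·5 + (5/36)·6 + (1/6)·7 + (5/36)·8 + (1/9)·9 + (1/12)·10 + (1/18)·11 + (1/36)·12 = 7
Expected profit = 7 − 5 = 2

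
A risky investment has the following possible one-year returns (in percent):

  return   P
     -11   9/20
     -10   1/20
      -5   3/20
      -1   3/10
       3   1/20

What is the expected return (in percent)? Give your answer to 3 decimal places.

-6.350

E[X] = (9/20)·(-11) + (1/20)·(-10) + (3/20)·(-5) + (3/10)·(-1) + (1/20)·3
     = -127/20 ≈ -6.350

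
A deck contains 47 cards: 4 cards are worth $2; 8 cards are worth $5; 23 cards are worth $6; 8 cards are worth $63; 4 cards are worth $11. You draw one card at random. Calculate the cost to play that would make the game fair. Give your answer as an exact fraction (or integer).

E[payout] = (4/47)·2 + (8/47)·5 + (23/47)·6 + (8/47)·63 + (4/47)·11 = 734/47
Fair fee = E[payout] = 734/47

734/47 dollars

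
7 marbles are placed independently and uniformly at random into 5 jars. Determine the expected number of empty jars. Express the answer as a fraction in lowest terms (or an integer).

16384/15625

Let Xⱼ=1 if jar j is empty. P(Xⱼ=1) = ((5-1)/5)^7 = 16384/78125.
By linearity, E[#empty] = 5·16384/78125 = 16384/15625.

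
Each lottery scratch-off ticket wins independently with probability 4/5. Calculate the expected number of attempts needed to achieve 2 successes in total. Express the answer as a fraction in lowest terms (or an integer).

By linearity (sum of 2 independent geometric waits), E[trials] = 2/p = 2/(4/5) = 5/2.

5/2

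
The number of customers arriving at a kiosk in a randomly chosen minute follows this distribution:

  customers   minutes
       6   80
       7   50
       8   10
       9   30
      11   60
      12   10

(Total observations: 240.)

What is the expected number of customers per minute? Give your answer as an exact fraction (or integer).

49/6

Total = 240, so P(customers=6) = 80/240, etc.
E[X] = (1/3)·6 + (5/24)·7 + (1/24)·8 + (1/8)·9 + (1/4)·11 + (1/24)·12
     = 49/6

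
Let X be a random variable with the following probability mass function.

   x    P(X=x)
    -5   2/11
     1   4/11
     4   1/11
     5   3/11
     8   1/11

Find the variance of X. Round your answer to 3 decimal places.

15.355

E[X] = (2/11)·(-5) + (4/11)·1 + (1/11)·4 + (3/11)·5 + (1/11)·8 = 21/11
E[X²] = (2/11)·25 + (4/11)·1 + (1/11)·16 + (3/11)·25 + (1/11)·64 = 19
Var(X) = 19 − (21/11)² = 1858/121 ≈ 15.355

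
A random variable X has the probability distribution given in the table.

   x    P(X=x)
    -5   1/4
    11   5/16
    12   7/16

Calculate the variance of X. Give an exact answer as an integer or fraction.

E[X] = (1/4)·(-5) + (5/16)·11 + (7/16)·12 = 119/16
E[X²] = (1/4)·25 + (5/16)·121 + (7/16)·144 = 1713/16
Var(X) = 1713/16 − (119/16)² = 13247/256

13247/256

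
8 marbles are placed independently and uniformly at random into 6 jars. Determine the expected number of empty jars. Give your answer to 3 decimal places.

Let Xⱼ=1 if jar j is empty. P(Xⱼ=1) = ((6-1)/6)^8 = 390625/1679616.
By linearity, E[#empty] = 6·390625/1679616 = 390625/279936.
≈ 1.395

1.395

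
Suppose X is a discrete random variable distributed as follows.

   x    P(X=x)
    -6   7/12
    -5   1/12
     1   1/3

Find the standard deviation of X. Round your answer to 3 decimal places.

E[X] = -43/12, E[X²] = 281/12
Var(X) = E[X²] − (E[X])² = 281/12 − 1849/144 = 1523/144
SD(X) = √(1523/144) ≈ 3.252

3.252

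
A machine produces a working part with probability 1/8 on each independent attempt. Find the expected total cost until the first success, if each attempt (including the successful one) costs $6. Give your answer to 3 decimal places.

$48.000

E[#attempts] = 1/p = 8; E[cost] = 6·8 = 48.
≈ 48.000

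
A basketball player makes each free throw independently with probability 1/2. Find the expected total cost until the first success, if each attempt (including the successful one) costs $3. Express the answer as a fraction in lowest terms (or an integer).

$6

E[#attempts] = 1/p = 2; E[cost] = 3·2 = 6.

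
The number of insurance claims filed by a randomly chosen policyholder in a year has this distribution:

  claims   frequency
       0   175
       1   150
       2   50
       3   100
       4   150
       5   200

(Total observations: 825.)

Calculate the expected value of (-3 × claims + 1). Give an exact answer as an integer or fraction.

Total = 825, so P(claims=0) = 175/825, etc.
E[-3x+1] = (7/33)·1 + (2/11)·(-2) + (2/33)·(-5) + (4/33)·(-8) + (2/11)·(-11) + (8/33)·(-14)
     = -75/11

-75/11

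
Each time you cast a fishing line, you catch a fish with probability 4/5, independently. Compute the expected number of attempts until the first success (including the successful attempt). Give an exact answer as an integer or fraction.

5/4

For a geometric distribution, E[trials] = 1/p = 1/(4/5) = 5/4.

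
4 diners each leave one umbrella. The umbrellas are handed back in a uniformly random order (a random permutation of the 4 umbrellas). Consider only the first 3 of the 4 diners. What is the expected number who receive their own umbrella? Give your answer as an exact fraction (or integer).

3/4

Let Xᵢ = 1 if person i gets their own umbrella. For each i, P(Xᵢ=1) = 1/4.
By linearity of expectation, E[X₁+…+X_3] = 3·(1/4) = 3/4.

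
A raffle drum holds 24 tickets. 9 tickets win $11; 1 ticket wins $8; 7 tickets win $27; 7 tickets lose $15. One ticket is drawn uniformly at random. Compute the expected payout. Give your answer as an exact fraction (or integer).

E[payout] = (9/24)·11 + (1/24)·8 + (7/24)·27 + (7/24)·(-15) = 191/24

191/24 dollars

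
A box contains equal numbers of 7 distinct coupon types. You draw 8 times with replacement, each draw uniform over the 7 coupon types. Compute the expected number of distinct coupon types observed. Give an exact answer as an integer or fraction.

Let Xⱼ=1 if type j appears at least once. P(Xⱼ=1) = 1 − ((7−1)/7)^8 = 4085185/5764801.
E[#distinct] = 7·4085185/5764801 = 4085185/823543.

4085185/823543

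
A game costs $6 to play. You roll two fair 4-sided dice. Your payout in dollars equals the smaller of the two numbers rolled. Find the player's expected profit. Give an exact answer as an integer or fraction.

Distribution of the smaller of the two numbers rolled: 1 w.p. 7/16, 2 w.p. 5/16, 3 w.p. 3/16, 4 w.p. 1/16
E[payout] = (7/16)·1 + (5/16)·2 + (3/16)·3 + (1/16)·4 = 15/8
Expected profit = 15/8 − 6 = -33/8

-33/8 dollars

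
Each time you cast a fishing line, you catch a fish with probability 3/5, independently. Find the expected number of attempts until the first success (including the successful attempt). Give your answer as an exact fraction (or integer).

For a geometric distribution, E[trials] = 1/p = 1/(3/5) = 5/3.

5/3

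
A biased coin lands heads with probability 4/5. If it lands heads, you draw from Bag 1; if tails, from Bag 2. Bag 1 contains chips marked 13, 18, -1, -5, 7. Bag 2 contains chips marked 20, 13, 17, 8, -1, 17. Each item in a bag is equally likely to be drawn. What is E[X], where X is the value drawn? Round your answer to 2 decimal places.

7.59

E[X | Bag 1] = (13 + 18 − 1 − 5 + 7)/5 = 32/5
E[X | Bag 2] = (20 + 13 + 17 + 8 − 1 + 17)/6 = 37/3
E[X] = (4/5)·32/5 + (1/5)·37/3 = 569/75 ≈ 7.59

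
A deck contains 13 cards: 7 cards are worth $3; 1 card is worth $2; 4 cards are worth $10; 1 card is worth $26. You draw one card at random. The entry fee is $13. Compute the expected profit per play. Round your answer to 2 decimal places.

-$6.15

E[payout] = (7/13)·3 + (1/13)·2 + (4/13)·10 + (1/13)·26 = 89/13
Expected profit = 89/13 − 13 = -80/13 ≈ -$6.15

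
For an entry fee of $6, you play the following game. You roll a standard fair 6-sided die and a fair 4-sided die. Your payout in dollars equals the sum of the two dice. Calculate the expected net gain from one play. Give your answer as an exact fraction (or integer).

$0

Distribution of the sum of the two dice: 2 w.p. 1/24, 3 w.p. 1/12, 4 w.p. 1/8, 5 w.p. 1/6, 6 w.p. 1/6, 7 w.p. 1/6, …
E[payout] = (1/24)·2 + (1/12)·3 + (1/8)·4 + (1/6)·5 + (1/6)·6 + (1/6)·7 + (1/8)·8 + (1/12)·9 + (1/24)·10 = 6
Expected profit = 6 − 6 = 0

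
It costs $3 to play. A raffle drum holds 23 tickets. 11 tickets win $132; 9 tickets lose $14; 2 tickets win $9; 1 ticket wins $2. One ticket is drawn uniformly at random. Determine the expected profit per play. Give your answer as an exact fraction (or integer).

E[payout] = (11/23)·132 + (9/23)·(-14) + (2/23)·9 + (1/23)·2 = 1346/23
Expected profit = 1346/23 − 3 = 1277/23

1277/23 dollars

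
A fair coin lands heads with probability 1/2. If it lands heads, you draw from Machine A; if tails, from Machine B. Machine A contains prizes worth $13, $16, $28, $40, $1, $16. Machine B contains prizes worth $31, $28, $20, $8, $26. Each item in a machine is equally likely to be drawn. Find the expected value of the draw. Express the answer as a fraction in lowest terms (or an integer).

104/5 dollars

E[X | Machine A] = (13 + 16 + 28 + 40 + 1 + 16)/6 = 19
E[X | Machine B] = (31 + 28 + 20 + 8 + 26)/5 = 113/5
E[X] = (1/2)·19 + (1/2)·113/5 = 104/5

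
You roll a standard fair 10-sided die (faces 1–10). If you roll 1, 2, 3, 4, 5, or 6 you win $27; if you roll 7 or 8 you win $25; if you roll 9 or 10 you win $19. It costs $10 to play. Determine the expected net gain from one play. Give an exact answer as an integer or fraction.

$15

E[payout] = (1/5)·19 + (1/5)·25 + (3/5)·27 = 25
Expected profit = 25 − 10 = 15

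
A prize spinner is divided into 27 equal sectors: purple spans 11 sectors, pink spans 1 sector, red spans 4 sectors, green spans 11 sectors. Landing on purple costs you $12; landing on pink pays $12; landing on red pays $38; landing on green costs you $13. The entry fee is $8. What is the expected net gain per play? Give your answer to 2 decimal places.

E[payout] = (11/27)·(-12) + (1/27)·12 + (4/27)·38 + (11/27)·(-13) = -37/9
Expected profit = -37/9 − 8 = -109/9 ≈ -$12.11

-$12.11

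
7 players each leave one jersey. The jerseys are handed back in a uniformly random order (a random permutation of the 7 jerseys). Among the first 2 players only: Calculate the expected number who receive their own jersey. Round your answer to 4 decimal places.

0.2857

Let Xᵢ = 1 if person i gets their own jersey. For each i, P(Xᵢ=1) = 1/7.
By linearity of expectation, E[X₁+…+X_2] = 2·(1/7) = 2/7.
≈ 0.2857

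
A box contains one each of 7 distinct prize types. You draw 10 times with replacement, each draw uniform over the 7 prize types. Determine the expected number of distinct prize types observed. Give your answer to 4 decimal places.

5.5016

Let Xⱼ=1 if type j appears at least once. P(Xⱼ=1) = 1 − ((7−1)/7)^10 = 222009073/282475249.
E[#distinct] = 7·222009073/282475249 = 222009073/40353607.
≈ 5.5016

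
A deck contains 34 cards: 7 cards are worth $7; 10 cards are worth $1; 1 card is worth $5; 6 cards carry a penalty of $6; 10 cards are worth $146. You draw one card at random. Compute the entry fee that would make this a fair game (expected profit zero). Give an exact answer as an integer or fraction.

E[payout] = (7/34)·7 + (10/34)·1 + (1/34)·5 + (6/34)·(-6) + (10/34)·146 = 744/17
Fair fee = E[payout] = 744/17

744/17 dollars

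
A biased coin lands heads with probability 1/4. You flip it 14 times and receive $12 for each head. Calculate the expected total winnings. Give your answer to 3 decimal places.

$42.000

E[#heads] = 14·1/4 = 7/2 (linearity over flips).
E[winnings] = 12·7/2 = 42.
≈ 42.000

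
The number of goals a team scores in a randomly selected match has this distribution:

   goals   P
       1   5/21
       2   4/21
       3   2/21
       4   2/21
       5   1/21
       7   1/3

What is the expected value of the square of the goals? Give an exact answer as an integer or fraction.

E[X²] = (5/21)·1 + (4/21)·4 + (2/21)·9 + (2/21)·16 + (1/21)·25 + (1/3)·49
     = 439/21

439/21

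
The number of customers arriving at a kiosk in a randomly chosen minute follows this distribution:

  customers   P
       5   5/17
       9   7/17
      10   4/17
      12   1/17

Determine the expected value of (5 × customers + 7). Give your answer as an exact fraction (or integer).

819/17

E[5x+7] = (5/17)·32 + (7/17)·52 + (4/17)·57 + (1/17)·67
     = 819/17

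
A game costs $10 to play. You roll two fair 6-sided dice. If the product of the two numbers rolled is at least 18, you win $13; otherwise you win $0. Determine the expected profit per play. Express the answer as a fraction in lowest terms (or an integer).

-115/18 dollars

E[payout] = (13/18)·0 + (5/18)·13 = 65/18
Expected profit = 65/18 − 10 = -115/18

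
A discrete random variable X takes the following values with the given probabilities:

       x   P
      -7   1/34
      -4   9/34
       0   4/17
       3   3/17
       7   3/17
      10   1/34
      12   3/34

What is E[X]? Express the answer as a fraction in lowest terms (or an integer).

E[X] = (1/34)·(-7) + (9/34)·(-4) + (4/17)·0 + (3/17)·3 + (3/17)·7 + (1/34)·10 + (3/34)·12
     = 63/34

63/34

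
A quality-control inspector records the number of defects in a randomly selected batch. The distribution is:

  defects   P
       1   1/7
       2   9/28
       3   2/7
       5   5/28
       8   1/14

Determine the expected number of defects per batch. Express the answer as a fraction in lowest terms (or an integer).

87/28

E[X] = (1/7)·1 + (9/28)·2 + (2/7)·3 + (5/28)·5 + (1/14)·8
     = 87/28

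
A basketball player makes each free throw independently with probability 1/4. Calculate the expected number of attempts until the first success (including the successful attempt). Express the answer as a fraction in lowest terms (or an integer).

4

For a geometric distribution, E[trials] = 1/p = 1/(1/4) = 4.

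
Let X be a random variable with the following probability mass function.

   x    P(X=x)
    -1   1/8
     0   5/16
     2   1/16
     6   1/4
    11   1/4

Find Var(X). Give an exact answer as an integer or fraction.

E[X] = (1/8)·(-1) + (5/16)·0 + (1/16)·2 + (1/4)·6 + (1/4)·11 = 17/4
E[X²] = (1/8)·1 + (5/16)·0 + (1/16)·4 + (1/4)·36 + (1/4)·121 = 317/8
Var(X) = 317/8 − (17/4)² = 345/16

345/16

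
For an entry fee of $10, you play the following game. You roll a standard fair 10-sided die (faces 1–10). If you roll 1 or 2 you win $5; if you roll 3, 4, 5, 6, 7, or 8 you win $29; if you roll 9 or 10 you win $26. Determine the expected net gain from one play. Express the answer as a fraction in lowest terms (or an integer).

68/5 dollars

E[payout] = (1/5)·5 + (1/5)·26 + (3/5)·29 = 118/5
Expected profit = 118/5 − 10 = 68/5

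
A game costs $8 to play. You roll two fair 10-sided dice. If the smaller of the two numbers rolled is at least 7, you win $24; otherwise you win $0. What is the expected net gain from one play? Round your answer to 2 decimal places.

E[payout] = (21/25)·0 + (4/25)·24 = 96/25
Expected profit = 96/25 − 8 = -104/25 ≈ -$4.16

-$4.16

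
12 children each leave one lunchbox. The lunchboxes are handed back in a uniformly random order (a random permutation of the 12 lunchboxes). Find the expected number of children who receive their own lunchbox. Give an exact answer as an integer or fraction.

1

Let Xᵢ = 1 if person i gets their own lunchbox. For each i, P(Xᵢ=1) = 1/12.
By linearity of expectation, E[X₁+…+X_12] = 12·(1/12) = 1.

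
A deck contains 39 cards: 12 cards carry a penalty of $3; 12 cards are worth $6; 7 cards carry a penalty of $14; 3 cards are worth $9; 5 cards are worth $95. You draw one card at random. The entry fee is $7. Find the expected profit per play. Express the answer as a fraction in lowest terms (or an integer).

167/39 dollars

E[payout] = (12/39)·(-3) + (12/39)·6 + (7/39)·(-14) + (3/39)·9 + (5/39)·95 = 440/39
Expected profit = 440/39 − 7 = 167/39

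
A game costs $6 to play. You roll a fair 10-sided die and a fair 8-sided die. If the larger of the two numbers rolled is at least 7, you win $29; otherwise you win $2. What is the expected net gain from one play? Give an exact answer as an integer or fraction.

E[payout] = (9/20)·2 + (11/20)·29 = 337/20
Expected profit = 337/20 − 6 = 217/20

217/20 dollars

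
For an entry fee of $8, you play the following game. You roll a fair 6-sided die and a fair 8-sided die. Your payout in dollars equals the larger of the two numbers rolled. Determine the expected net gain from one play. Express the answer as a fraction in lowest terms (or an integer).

Distribution of the larger of the two numbers rolled: 1 w.p. 1/48, 2 w.p. 1/16, 3 w.p. 5/48, 4 w.p. 7/48, 5 w.p. 3/16, 6 w.p. 11/48, …
E[payout] = (1/48)·1 + (1/16)·2 + (5/48)·3 + (7/48)·4 + (3/16)·5 + (11/48)·6 + (1/8)·7 + (1/8)·8 = 251/48
Expected profit = 251/48 − 8 = -133/48

-133/48 dollars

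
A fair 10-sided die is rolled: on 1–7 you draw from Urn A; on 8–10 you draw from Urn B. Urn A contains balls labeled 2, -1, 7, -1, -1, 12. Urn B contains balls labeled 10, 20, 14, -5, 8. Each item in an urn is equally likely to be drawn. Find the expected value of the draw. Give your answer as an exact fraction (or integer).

E[X | Urn A] = (2 − 1 + 7 − 1 − 1 + 12)/6 = 3
E[X | Urn B] = (10 + 20 + 14 − 5 + 8)/5 = 47/5
E[X] = (7/10)·3 + (3/10)·47/5 = 123/25

123/25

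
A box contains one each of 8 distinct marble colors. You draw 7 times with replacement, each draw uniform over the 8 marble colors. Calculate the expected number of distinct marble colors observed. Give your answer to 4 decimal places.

4.8584

Let Xⱼ=1 if type j appears at least once. P(Xⱼ=1) = 1 − ((8−1)/8)^7 = 1273609/2097152.
E[#distinct] = 8·1273609/2097152 = 1273609/262144.
≈ 4.8584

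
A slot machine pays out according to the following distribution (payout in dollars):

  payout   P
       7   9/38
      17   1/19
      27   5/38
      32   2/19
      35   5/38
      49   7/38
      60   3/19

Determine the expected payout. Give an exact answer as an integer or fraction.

619/19 dollars

E[X] = (9/38)·7 + (1/19)·17 + (5/38)·27 + (2/19)·32 + (5/38)·35 + (7/38)·49 + (3/19)·60
     = 619/19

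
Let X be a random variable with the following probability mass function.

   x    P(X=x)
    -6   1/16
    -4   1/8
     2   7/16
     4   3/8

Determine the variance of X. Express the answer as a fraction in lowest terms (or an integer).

E[X] = (1/16)·(-6) + (1/8)·(-4) + (7/16)·2 + (3/8)·4 = 3/2
E[X²] = (1/16)·36 + (1/8)·16 + (7/16)·4 + (3/8)·16 = 12
Var(X) = 12 − (3/2)² = 39/4

39/4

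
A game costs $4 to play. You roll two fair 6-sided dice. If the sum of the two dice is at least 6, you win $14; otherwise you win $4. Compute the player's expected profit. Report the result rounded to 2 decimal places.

E[payout] = (5/18)·4 + (13/18)·14 = 101/9
Expected profit = 101/9 − 4 = 65/9 ≈ $7.22

$7.22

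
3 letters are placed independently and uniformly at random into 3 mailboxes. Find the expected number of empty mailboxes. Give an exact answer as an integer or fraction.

Let Xⱼ=1 if mailbox j is empty. P(Xⱼ=1) = ((3-1)/3)^3 = 8/27.
By linearity, E[#empty] = 3·8/27 = 8/9.

8/9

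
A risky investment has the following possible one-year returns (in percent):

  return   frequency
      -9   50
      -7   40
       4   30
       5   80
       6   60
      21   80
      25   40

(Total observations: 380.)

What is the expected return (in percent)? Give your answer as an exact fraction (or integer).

283/38

Total = 380, so P(return=-9) = 50/380, etc.
E[X] = (5/38)·(-9) + (2/19)·(-7) + (3/38)·4 + (4/19)·5 + (3/19)·6 + (4/19)·21 + (2/19)·25
     = 283/38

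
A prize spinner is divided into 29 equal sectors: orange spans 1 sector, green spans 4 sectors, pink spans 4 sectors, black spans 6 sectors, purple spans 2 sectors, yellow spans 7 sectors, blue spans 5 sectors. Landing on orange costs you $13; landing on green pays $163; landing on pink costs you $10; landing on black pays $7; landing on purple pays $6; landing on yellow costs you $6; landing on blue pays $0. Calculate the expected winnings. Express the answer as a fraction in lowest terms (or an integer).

611/29 dollars

E[payout] = (1/29)·(-13) + (4/29)·163 + (4/29)·(-10) + (6/29)·7 + (2/29)·6 + (7/29)·(-6) + (5/29)·0 = 611/29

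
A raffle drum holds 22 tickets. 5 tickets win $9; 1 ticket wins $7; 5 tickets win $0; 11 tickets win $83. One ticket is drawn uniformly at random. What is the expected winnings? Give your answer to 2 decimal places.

$43.86

E[payout] = (5/22)·9 + (1/22)·7 + (5/22)·0 + (11/22)·83 = 965/22
≈ $43.86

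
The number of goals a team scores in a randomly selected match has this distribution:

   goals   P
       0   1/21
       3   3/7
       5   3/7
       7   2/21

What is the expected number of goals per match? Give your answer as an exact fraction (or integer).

86/21

E[X] = (1/21)·0 + (3/7)·3 + (3/7)·5 + (2/21)·7
     = 86/21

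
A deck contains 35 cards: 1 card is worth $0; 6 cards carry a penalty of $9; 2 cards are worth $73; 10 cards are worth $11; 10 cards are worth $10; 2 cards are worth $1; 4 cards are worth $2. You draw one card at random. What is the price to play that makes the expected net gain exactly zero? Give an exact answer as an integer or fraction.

312/35 dollars

E[payout] = (1/35)·0 + (6/35)·(-9) + (2/35)·73 + (10/35)·11 + (10/35)·10 + (2/35)·1 + (4/35)·2 = 312/35
Fair fee = E[payout] = 312/35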